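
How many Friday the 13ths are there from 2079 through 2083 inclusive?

Friday-the-13ths by year:
2079: Jan, Oct
2080: Sep, Dec
2081: Jun
2082: Feb, Mar, Nov
2083: Aug

9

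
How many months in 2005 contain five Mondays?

4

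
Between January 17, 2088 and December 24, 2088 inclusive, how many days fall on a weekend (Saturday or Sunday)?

98

January 17, 2088 is a Saturday.
The range spans 343 days (inclusive of both endpoints).
343 = 7 × 49, so the span is exactly 49 full weeks.
Each full week contributes 2 weekend days (Sat, Sun): 49 × 2 = 98.
Total: 98.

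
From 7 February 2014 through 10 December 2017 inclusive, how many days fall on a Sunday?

201

7 February 2014 is a Friday.
The range spans 1403 days (inclusive of both endpoints).
1403 = 7 × 200 + 3, so there are 200 full weeks plus 3 extra days.
Each full week contributes one Sunday: 200 so far.
The 3 extra days are Friday, Saturday, Sunday — 1 of them qualifies.
Total: 200 + 1 = 201.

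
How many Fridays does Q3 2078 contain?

14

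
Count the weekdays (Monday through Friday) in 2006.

260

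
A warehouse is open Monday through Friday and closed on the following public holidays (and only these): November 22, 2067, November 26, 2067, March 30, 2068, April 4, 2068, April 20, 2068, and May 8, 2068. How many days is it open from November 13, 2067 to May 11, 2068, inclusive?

125

November 13, 2067 is a Sunday.
From November 13, 2067 to May 11, 2068 is 181 days inclusive.
181 = 7 × 25 + 6, so there are 25 full weeks plus 6 extra days.
Each full week contributes 5 weekdays (Mon–Fri): 25 × 5 = 125.
The 6 extra days are Sunday, Monday, Tuesday, Wednesday, Thursday, Friday — 5 of them qualify.
Total: 125 + 5 = 130.
Holidays: November 22, 2067 (Tue); November 26, 2067 (Sat); March 30, 2068 (Fri); April 4, 2068 (Wed); April 20, 2068 (Fri); May 8, 2068 (Tue).
5 of the 6 holidays fall on weekdays; the rest are weekends and were already excluded.
Business days: 130 − 5 = 125.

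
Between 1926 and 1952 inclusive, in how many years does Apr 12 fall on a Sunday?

Day of week of April 12 in each year:
1926: Mon, 1927: Tue, 1928: Thu, 1929: Fri, 1930: Sat, 1931: Sun ✓, 1932: Tue, 1933: Wed, 1934: Thu, 1935: Fri, 1936: Sun ✓, 1937: Mon, 1938: Tue, 1939: Wed, 1940: Fri, 1941: Sat, 1942: Sun ✓, 1943: Mon, 1944: Wed, 1945: Thu, 1946: Fri, 1947: Sat, 1948: Mon, 1949: Tue, 1950: Wed, 1951: Thu, 1952: Sat
Sundays: 1931, 1936, 1942.

3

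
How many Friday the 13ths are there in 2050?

1

The 13th falls on a Friday when the month's 13th has weekday Fri.
Jan 13 is Thu; Feb 13 is Sun; Mar 13 is Sun; Apr 13 is Wed; May 13 is Fri ✓; Jun 13 is Mon; Jul 13 is Wed; Aug 13 is Sat; Sep 13 is Tue; Oct 13 is Thu; Nov 13 is Sun; Dec 13 is Tue.
Friday the 13ths: May.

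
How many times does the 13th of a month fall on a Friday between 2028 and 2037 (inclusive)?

Friday-the-13ths by year:
2028: Oct
2029: Apr, Jul
2030: Sep, Dec
2031: Jun
2032: Feb, Aug
2033: May
2034: Jan, Oct
2035: Apr, Jul
2036: Jun
2037: Feb, Mar, Nov

17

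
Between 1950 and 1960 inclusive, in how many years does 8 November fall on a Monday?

1

Day of week of November 8 in each year:
1950: Wed, 1951: Thu, 1952: Sat, 1953: Sun, 1954: Mon ✓, 1955: Tue, 1956: Thu, 1957: Fri, 1958: Sat, 1959: Sun, 1960: Tue
Mondays: 1954.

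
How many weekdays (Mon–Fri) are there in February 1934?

1934-02-01 is a Thursday.
The range spans 28 days (inclusive of both endpoints).
28 = 7 × 4, so the span is exactly 4 full weeks.
Each full week contributes 5 weekdays (Mon–Fri): 4 × 5 = 20.
Total: 20.

20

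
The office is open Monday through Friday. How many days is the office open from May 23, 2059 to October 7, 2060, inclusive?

360 weekdays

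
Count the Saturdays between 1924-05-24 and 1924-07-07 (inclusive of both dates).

7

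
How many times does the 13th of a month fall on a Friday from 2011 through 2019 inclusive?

17

Friday-the-13ths by year:
2011: May
2012: Jan, Apr, Jul
2013: Sep, Dec
2014: Jun
2015: Feb, Mar, Nov
2016: May
2017: Jan, Oct
2018: Apr, Jul
2019: Sep, Dec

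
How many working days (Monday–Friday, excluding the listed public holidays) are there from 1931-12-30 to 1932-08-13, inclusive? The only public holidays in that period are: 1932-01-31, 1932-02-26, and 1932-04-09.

1931-12-30 is a Wednesday.
From 1931-12-30 to 1932-08-13 is 228 days inclusive.
228 = 7 × 32 + 4, so there are 32 full weeks plus 4 extra days.
Each full week contributes 5 weekdays (Mon–Fri): 32 × 5 = 160.
The 4 extra days are Wed, Thu, Fri, Sat — 3 of them qualify.
Total: 160 + 3 = 163.
Holidays: 1932-01-31 (Sun); 1932-02-26 (Fri); 1932-04-09 (Sat).
1 of the 3 holidays fall on weekdays; the rest are weekends and were already excluded.
Business days: 163 − 1 = 162.

162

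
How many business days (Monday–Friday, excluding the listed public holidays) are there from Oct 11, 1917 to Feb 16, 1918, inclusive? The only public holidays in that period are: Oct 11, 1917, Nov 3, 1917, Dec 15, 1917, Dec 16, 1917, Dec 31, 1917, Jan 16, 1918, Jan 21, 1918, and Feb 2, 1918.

Oct 11, 1917 is a Thursday.
The range spans 129 days (inclusive of both endpoints).
129 = 7 × 18 + 3, so there are 18 full weeks plus 3 extra days.
Each full week contributes 5 weekdays (Mon–Fri): 18 × 5 = 90.
The 3 extra days are Thu, Fri, Sat — 2 of them qualify.
Total: 90 + 2 = 92.
Holidays: Oct 11, 1917 (Thu); Nov 3, 1917 (Sat); Dec 15, 1917 (Sat); Dec 16, 1917 (Sun); Dec 31, 1917 (Mon); Jan 16, 1918 (Wed); Jan 21, 1918 (Mon); Feb 2, 1918 (Sat).
4 of the 8 holidays fall on weekdays; the rest are weekends and were already excluded.
Business days: 92 − 4 = 88.

88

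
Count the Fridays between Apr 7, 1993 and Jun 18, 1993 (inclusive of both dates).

Apr 7, 1993 is a Wednesday.
The range spans 73 days (inclusive of both endpoints).
73 = 7 × 10 + 3, so there are 10 full weeks plus 3 extra days.
Each full week contributes one Friday: 10 so far.
The 3 extra days are Wednesday, Thursday, Friday — 1 of them qualifies.
Total: 10 + 1 = 11.

11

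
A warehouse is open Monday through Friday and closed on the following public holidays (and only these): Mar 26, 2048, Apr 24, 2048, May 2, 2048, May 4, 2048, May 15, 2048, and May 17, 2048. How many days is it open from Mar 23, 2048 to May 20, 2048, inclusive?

39

Mar 23, 2048 is a Monday.
The range spans 59 days (inclusive of both endpoints).
59 = 7 × 8 + 3, so there are 8 full weeks plus 3 extra days.
Each full week contributes 5 weekdays (Mon–Fri): 8 × 5 = 40.
The 3 extra days are Mon, Tue, Wed — 3 of them qualify.
Total: 40 + 3 = 43.
Holidays: Mar 26, 2048 (Thu); Apr 24, 2048 (Fri); May 2, 2048 (Sat); May 4, 2048 (Mon); May 15, 2048 (Fri); May 17, 2048 (Sun).
4 of the 6 holidays fall on weekdays; the rest are weekends and were already excluded.
Business days: 43 − 4 = 39.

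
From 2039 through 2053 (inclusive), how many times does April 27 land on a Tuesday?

Day of week of April 27 in each year:
2039: Wed, 2040: Fri, 2041: Sat, 2042: Sun, 2043: Mon, 2044: Wed, 2045: Thu, 2046: Fri, 2047: Sat, 2048: Mon, 2049: Tue ✓, 2050: Wed, 2051: Thu, 2052: Sat, 2053: Sun
Tuesdays: 2049.

1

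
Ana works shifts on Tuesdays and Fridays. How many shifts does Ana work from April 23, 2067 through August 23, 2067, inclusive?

35

April 23, 2067 is a Saturday.
From April 23, 2067 to August 23, 2067 is 123 days inclusive.
123 = 7 × 17 + 4, so there are 17 full weeks plus 4 extra days.
Each full week contributes 2 days from the set (Tue, Fri): 17 × 2 = 34.
The 4 extra days are Saturday, Sunday, Monday, Tuesday — 1 of them qualifies.
Total: 34 + 1 = 35.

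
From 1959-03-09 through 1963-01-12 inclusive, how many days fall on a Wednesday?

201 Wednesdays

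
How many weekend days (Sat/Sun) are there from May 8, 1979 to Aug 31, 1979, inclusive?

32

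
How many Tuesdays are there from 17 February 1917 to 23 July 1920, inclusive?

17 February 1917 is a Saturday.
That's 1253 days from start to end, counting both.
1253 = 7 × 179, so the span is exactly 179 full weeks.
Each full week contributes one Tuesday: 179 so far.

179 Tuesdays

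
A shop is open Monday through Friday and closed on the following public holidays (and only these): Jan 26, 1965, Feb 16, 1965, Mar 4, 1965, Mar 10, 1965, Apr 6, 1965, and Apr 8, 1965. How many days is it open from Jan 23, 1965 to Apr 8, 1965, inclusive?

48

Jan 23, 1965 is a Saturday.
That's 76 days from start to end, counting both.
76 = 7 × 10 + 6, so there are 10 full weeks plus 6 extra days.
Each full week contributes 5 weekdays (Mon–Fri): 10 × 5 = 50.
The 6 extra days are Sat, Sun, Mon, Tue, Wed, Thu — 4 of them qualify.
Total: 50 + 4 = 54.
Holidays: Jan 26, 1965 (Tue); Feb 16, 1965 (Tue); Mar 4, 1965 (Thu); Mar 10, 1965 (Wed); Apr 6, 1965 (Tue); Apr 8, 1965 (Thu).
All 6 holidays fall on weekdays, so subtract 6.
Business days: 54 − 6 = 48.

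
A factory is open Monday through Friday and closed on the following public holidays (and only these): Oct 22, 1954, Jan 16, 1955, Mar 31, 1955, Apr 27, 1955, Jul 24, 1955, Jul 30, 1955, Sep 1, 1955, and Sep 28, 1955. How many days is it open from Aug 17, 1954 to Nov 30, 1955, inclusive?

Aug 17, 1954 is a Tuesday.
That's 471 days from start to end, counting both.
471 = 7 × 67 + 2, so there are 67 full weeks plus 2 extra days.
Each full week contributes 5 weekdays (Mon–Fri): 67 × 5 = 335.
The 2 extra days are Tue, Wed — 2 of them qualify.
Total: 335 + 2 = 337.
Holidays: Oct 22, 1954 (Fri); Jan 16, 1955 (Sun); Mar 31, 1955 (Thu); Apr 27, 1955 (Wed); Jul 24, 1955 (Sun); Jul 30, 1955 (Sat); Sep 1, 1955 (Thu); Sep 28, 1955 (Wed).
5 of the 8 holidays fall on weekdays; the rest are weekends and were already excluded.
Business days: 337 − 5 = 332.

332 business days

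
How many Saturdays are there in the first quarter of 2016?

13

January 1, 2016 is a Friday.
From January 1, 2016 to March 31, 2016 is 91 days inclusive.
91 = 7 × 13, so the span is exactly 13 full weeks.
Each full week contributes one Saturday: 13 so far.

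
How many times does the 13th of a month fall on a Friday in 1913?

1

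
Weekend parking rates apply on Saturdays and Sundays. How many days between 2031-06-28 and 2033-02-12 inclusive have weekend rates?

2031-06-28 is a Saturday.
The range spans 596 days (inclusive of both endpoints).
596 = 7 × 85 + 1, so there are 85 full weeks plus 1 extra day.
Each full week contributes 2 weekend days (Sat, Sun): 85 × 2 = 170.
The 1 extra day is Sat — 1 of them qualifies.
Total: 170 + 1 = 171.

171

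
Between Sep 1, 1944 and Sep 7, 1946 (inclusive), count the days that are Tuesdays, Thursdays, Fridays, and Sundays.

421

Sep 1, 1944 is a Friday.
The range spans 737 days (inclusive of both endpoints).
737 = 7 × 105 + 2, so there are 105 full weeks plus 2 extra days.
Each full week contributes 4 days from the set (Tue, Thu, Fri, Sun): 105 × 4 = 420.
The 2 extra days are Friday, Saturday — 1 of them qualifies.
Total: 420 + 1 = 421.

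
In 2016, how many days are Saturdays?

53

1 January 2016 is a Friday.
The range spans 366 days (inclusive of both endpoints).
366 = 7 × 52 + 2, so there are 52 full weeks plus 2 extra days.
Each full week contributes one Saturday: 52 so far.
The 2 extra days are Fri, Sat — 1 of them qualifies.
Total: 52 + 1 = 53.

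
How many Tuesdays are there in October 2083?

4

2083-10-01 is a Friday.
From 2083-10-01 to 2083-10-31 is 31 days inclusive.
31 = 7 × 4 + 3, so there are 4 full weeks plus 3 extra days.
Each full week contributes one Tuesday: 4 so far.
The 3 extra days are Friday, Saturday, Sunday — none qualify.
Total: 4 + 0 = 4.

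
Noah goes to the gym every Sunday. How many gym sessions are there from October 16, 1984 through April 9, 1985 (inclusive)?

25

October 16, 1984 is a Tuesday.
From October 16, 1984 to April 9, 1985 is 176 days inclusive.
176 = 7 × 25 + 1, so there are 25 full weeks plus 1 extra day.
Each full week contributes one Sunday: 25 so far.
The 1 extra day is Tue — none qualify.
Total: 25 + 0 = 25.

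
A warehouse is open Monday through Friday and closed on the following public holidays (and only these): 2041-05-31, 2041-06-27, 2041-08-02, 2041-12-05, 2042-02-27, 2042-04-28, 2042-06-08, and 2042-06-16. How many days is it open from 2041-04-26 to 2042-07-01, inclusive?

2041-04-26 is a Friday.
That's 432 days from start to end, counting both.
432 = 7 × 61 + 5, so there are 61 full weeks plus 5 extra days.
Each full week contributes 5 weekdays (Mon–Fri): 61 × 5 = 305.
The 5 extra days are Friday, Saturday, Sunday, Monday, Tuesday — 3 of them qualify.
Total: 305 + 3 = 308.
Holidays: 2041-05-31 (Fri); 2041-06-27 (Thu); 2041-08-02 (Fri); 2041-12-05 (Thu); 2042-02-27 (Thu); 2042-04-28 (Mon); 2042-06-08 (Sun); 2042-06-16 (Mon).
7 of the 8 holidays fall on weekdays; the rest are weekends and were already excluded.
Business days: 308 − 7 = 301.

301 business days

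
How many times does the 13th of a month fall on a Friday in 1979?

2

The 13th falls on a Friday when the month's 13th has weekday Fri.
Jan 13 is Sat; Feb 13 is Tue; Mar 13 is Tue; Apr 13 is Fri ✓; May 13 is Sun; Jun 13 is Wed; Jul 13 is Fri ✓; Aug 13 is Mon; Sep 13 is Thu; Oct 13 is Sat; Nov 13 is Tue; Dec 13 is Thu.
Friday the 13ths: Apr, Jul.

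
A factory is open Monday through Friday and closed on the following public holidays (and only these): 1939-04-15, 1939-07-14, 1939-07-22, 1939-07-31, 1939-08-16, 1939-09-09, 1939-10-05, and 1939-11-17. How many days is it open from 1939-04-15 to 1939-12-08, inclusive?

165

1939-04-15 is a Saturday.
The range spans 238 days (inclusive of both endpoints).
238 = 7 × 34, so the span is exactly 34 full weeks.
Each full week contributes 5 weekdays (Mon–Fri): 34 × 5 = 170.
Holidays: 1939-04-15 (Sat); 1939-07-14 (Fri); 1939-07-22 (Sat); 1939-07-31 (Mon); 1939-08-16 (Wed); 1939-09-09 (Sat); 1939-10-05 (Thu); 1939-11-17 (Fri).
5 of the 8 holidays fall on weekdays; the rest are weekends and were already excluded.
Business days: 170 − 5 = 165.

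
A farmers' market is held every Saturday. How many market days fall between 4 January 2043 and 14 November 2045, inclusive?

149 Saturdays

4 January 2043 is a Sunday.
The range spans 1046 days (inclusive of both endpoints).
1046 = 7 × 149 + 3, so there are 149 full weeks plus 3 extra days.
Each full week contributes one Saturday: 149 so far.
The 3 extra days are Sunday, Monday, Tuesday — none qualify.
Total: 149 + 0 = 149.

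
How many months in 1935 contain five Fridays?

4

A month has five Fridays exactly when Friday falls within its first (length − 28) days.
Jan: 31 days, starts Tue → 5 of Tue, Wed, Thu
Feb: 28 days, starts Fri → 5 of (none)
Mar: 31 days, starts Fri → 5 of Fri, Sat, Sun ✓
Apr: 30 days, starts Mon → 5 of Mon, Tue
May: 31 days, starts Wed → 5 of Wed, Thu, Fri ✓
Jun: 30 days, starts Sat → 5 of Sat, Sun
Jul: 31 days, starts Mon → 5 of Mon, Tue, Wed
Aug: 31 days, starts Thu → 5 of Thu, Fri, Sat ✓
Sep: 30 days, starts Sun → 5 of Sun, Mon
Oct: 31 days, starts Tue → 5 of Tue, Wed, Thu
Nov: 30 days, starts Fri → 5 of Fri, Sat ✓
Dec: 31 days, starts Sun → 5 of Sun, Mon, Tue
Months with five Fridays: Mar, May, Aug, Nov.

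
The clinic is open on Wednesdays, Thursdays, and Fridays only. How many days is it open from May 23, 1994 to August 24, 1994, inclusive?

May 23, 1994 is a Monday.
The range spans 94 days (inclusive of both endpoints).
94 = 7 × 13 + 3, so there are 13 full weeks plus 3 extra days.
Each full week contributes 3 days from the set (Wed, Thu, Fri): 13 × 3 = 39.
The 3 extra days are Mon, Tue, Wed — 1 of them qualifies.
Total: 39 + 1 = 40.

40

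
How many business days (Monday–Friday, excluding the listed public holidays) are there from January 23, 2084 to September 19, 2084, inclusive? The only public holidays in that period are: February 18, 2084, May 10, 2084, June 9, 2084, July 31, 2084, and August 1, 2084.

167

January 23, 2084 is a Sunday.
The range spans 241 days (inclusive of both endpoints).
241 = 7 × 34 + 3, so there are 34 full weeks plus 3 extra days.
Each full week contributes 5 weekdays (Mon–Fri): 34 × 5 = 170.
The 3 extra days are Sun, Mon, Tue — 2 of them qualify.
Total: 170 + 2 = 172.
Holidays: February 18, 2084 (Fri); May 10, 2084 (Wed); June 9, 2084 (Fri); July 31, 2084 (Mon); August 1, 2084 (Tue).
All 5 holidays fall on weekdays, so subtract 5.
Business days: 172 − 5 = 167.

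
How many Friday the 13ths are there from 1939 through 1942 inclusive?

Friday-the-13ths by year:
1939: Jan, Oct
1940: Sep, Dec
1941: Jun
1942: Feb, Mar, Nov

8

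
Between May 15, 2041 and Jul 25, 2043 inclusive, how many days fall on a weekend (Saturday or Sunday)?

229

May 15, 2041 is a Wednesday.
The range spans 802 days (inclusive of both endpoints).
802 = 7 × 114 + 4, so there are 114 full weeks plus 4 extra days.
Each full week contributes 2 weekend days (Sat, Sun): 114 × 2 = 228.
The 4 extra days are Wed, Thu, Fri, Sat — 1 of them qualifies.
Total: 228 + 1 = 229.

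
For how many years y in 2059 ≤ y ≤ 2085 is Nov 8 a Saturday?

4

Day of week of November 8 in each year:
2059: Sat ✓, 2060: Mon, 2061: Tue, 2062: Wed, 2063: Thu, 2064: Sat ✓, 2065: Sun, 2066: Mon, 2067: Tue, 2068: Thu, 2069: Fri, 2070: Sat ✓, 2071: Sun, 2072: Tue, 2073: Wed, 2074: Thu, 2075: Fri, 2076: Sun, 2077: Mon, 2078: Tue, 2079: Wed, 2080: Fri, 2081: Sat ✓, 2082: Sun, 2083: Mon, 2084: Wed, 2085: Thu
Saturdays: 2059, 2064, 2070, 2081.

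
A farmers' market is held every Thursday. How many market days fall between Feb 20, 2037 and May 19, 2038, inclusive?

64 Thursdays

Feb 20, 2037 is a Friday.
From Feb 20, 2037 to May 19, 2038 is 454 days inclusive.
454 = 7 × 64 + 6, so there are 64 full weeks plus 6 extra days.
Each full week contributes one Thursday: 64 so far.
The 6 extra days are Fri, Sat, Sun, Mon, Tue, Wed — none qualify.
Total: 64 + 0 = 64.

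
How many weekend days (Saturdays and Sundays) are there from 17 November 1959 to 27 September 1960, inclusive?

17 November 1959 is a Tuesday.
The range spans 316 days (inclusive of both endpoints).
316 = 7 × 45 + 1, so there are 45 full weeks plus 1 extra day.
Each full week contributes 2 weekend days (Sat, Sun): 45 × 2 = 90.
The 1 extra day is Tuesday — none qualify.
Total: 90 + 0 = 90.

90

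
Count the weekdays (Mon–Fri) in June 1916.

22

1916-06-01 is a Thursday.
That's 30 days from start to end, counting both.
30 = 7 × 4 + 2, so there are 4 full weeks plus 2 extra days.
Each full week contributes 5 weekdays (Mon–Fri): 4 × 5 = 20.
The 2 extra days are Thu, Fri — 2 of them qualify.
Total: 20 + 2 = 22.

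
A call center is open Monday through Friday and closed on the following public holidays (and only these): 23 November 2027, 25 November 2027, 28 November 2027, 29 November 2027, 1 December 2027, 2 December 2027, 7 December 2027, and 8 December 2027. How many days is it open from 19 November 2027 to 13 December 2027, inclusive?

10 working days

19 November 2027 is a Friday.
From 19 November 2027 to 13 December 2027 is 25 days inclusive.
25 = 7 × 3 + 4, so there are 3 full weeks plus 4 extra days.
Each full week contributes 5 weekdays (Mon–Fri): 3 × 5 = 15.
The 4 extra days are Fri, Sat, Sun, Mon — 2 of them qualify.
Total: 15 + 2 = 17.
Holidays: 23 November 2027 (Tue); 25 November 2027 (Thu); 28 November 2027 (Sun); 29 November 2027 (Mon); 1 December 2027 (Wed); 2 December 2027 (Thu); 7 December 2027 (Tue); 8 December 2027 (Wed).
7 of the 8 holidays fall on weekdays; the rest are weekends and were already excluded.
Business days: 17 − 7 = 10.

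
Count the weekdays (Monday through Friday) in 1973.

Jan 1, 1973 is a Monday.
The range spans 365 days (inclusive of both endpoints).
365 = 7 × 52 + 1, so there are 52 full weeks plus 1 extra day.
Each full week contributes 5 weekdays (Mon–Fri): 52 × 5 = 260.
The 1 extra day is Mon — 1 of them qualifies.
Total: 260 + 1 = 261.

261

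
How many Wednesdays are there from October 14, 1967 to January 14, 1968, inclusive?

13 Wednesdays

October 14, 1967 is a Saturday.
That's 93 days from start to end, counting both.
93 = 7 × 13 + 2, so there are 13 full weeks plus 2 extra days.
Each full week contributes one Wednesday: 13 so far.
The 2 extra days are Sat, Sun — none qualify.
Total: 13 + 0 = 13.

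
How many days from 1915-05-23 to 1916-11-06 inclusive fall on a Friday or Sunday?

153

1915-05-23 is a Sunday.
The range spans 534 days (inclusive of both endpoints).
534 = 7 × 76 + 2, so there are 76 full weeks plus 2 extra days.
Each full week contributes 2 days from the set (Fri, Sun): 76 × 2 = 152.
The 2 extra days are Sun, Mon — 1 of them qualifies.
Total: 152 + 1 = 153.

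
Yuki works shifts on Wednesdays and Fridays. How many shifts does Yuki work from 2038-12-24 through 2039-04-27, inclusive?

36

2038-12-24 is a Friday.
From 2038-12-24 to 2039-04-27 is 125 days inclusive.
125 = 7 × 17 + 6, so there are 17 full weeks plus 6 extra days.
Each full week contributes 2 days from the set (Wed, Fri): 17 × 2 = 34.
The 6 extra days are Fri, Sat, Sun, Mon, Tue, Wed — 2 of them qualify.
Total: 34 + 2 = 36.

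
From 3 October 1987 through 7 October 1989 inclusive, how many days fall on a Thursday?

3 October 1987 is a Saturday.
That's 736 days from start to end, counting both.
736 = 7 × 105 + 1, so there are 105 full weeks plus 1 extra day.
Each full week contributes one Thursday: 105 so far.
The 1 extra day is Saturday — none qualify.
Total: 105 + 0 = 105.

105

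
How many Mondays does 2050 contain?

52

1 January 2050 is a Saturday.
The range spans 365 days (inclusive of both endpoints).
365 = 7 × 52 + 1, so there are 52 full weeks plus 1 extra day.
Each full week contributes one Monday: 52 so far.
The 1 extra day is Saturday — none qualify.
Total: 52 + 0 = 52.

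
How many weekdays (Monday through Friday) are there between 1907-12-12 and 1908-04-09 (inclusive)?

86 weekdays

1907-12-12 is a Thursday.
The range spans 120 days (inclusive of both endpoints).
120 = 7 × 17 + 1, so there are 17 full weeks plus 1 extra day.
Each full week contributes 5 weekdays (Mon–Fri): 17 × 5 = 85.
The 1 extra day is Thu — 1 of them qualifies.
Total: 85 + 1 = 86.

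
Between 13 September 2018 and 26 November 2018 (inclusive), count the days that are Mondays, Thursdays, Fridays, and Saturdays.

13 September 2018 is a Thursday.
The range spans 75 days (inclusive of both endpoints).
75 = 7 × 10 + 5, so there are 10 full weeks plus 5 extra days.
Each full week contributes 4 days from the set (Mon, Thu, Fri, Sat): 10 × 4 = 40.
The 5 extra days are Thursday, Friday, Saturday, Sunday, Monday — 4 of them qualify.
Total: 40 + 4 = 44.

44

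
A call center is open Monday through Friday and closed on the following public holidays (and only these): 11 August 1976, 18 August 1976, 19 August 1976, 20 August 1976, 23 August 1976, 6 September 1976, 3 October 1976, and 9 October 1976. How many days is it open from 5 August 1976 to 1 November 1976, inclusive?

5 August 1976 is a Thursday.
From 5 August 1976 to 1 November 1976 is 89 days inclusive.
89 = 7 × 12 + 5, so there are 12 full weeks plus 5 extra days.
Each full week contributes 5 weekdays (Mon–Fri): 12 × 5 = 60.
The 5 extra days are Thu, Fri, Sat, Sun, Mon — 3 of them qualify.
Total: 60 + 3 = 63.
Holidays: 11 August 1976 (Wed); 18 August 1976 (Wed); 19 August 1976 (Thu); 20 August 1976 (Fri); 23 August 1976 (Mon); 6 September 1976 (Mon); 3 October 1976 (Sun); 9 October 1976 (Sat).
6 of the 8 holidays fall on weekdays; the rest are weekends and were already excluded.
Business days: 63 − 6 = 57.

57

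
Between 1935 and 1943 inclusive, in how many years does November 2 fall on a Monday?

Day of week of November 2 in each year:
1935: Sat, 1936: Mon ✓, 1937: Tue, 1938: Wed, 1939: Thu, 1940: Sat, 1941: Sun, 1942: Mon ✓, 1943: Tue
Mondays: 1936, 1942.

2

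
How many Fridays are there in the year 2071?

Jan 1, 2071 is a Thursday.
That's 365 days from start to end, counting both.
365 = 7 × 52 + 1, so there are 52 full weeks plus 1 extra day.
Each full week contributes one Friday: 52 so far.
The 1 extra day is Thursday — none qualify.
Total: 52 + 0 = 52.

52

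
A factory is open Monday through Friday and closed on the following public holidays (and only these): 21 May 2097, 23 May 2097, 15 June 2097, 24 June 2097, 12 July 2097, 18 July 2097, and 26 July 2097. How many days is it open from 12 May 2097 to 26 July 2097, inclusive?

12 May 2097 is a Sunday.
The range spans 76 days (inclusive of both endpoints).
76 = 7 × 10 + 6, so there are 10 full weeks plus 6 extra days.
Each full week contributes 5 weekdays (Mon–Fri): 10 × 5 = 50.
The 6 extra days are Sun, Mon, Tue, Wed, Thu, Fri — 5 of them qualify.
Total: 50 + 5 = 55.
Holidays: 21 May 2097 (Tue); 23 May 2097 (Thu); 15 June 2097 (Sat); 24 June 2097 (Mon); 12 July 2097 (Fri); 18 July 2097 (Thu); 26 July 2097 (Fri).
6 of the 7 holidays fall on weekdays; the rest are weekends and were already excluded.
Business days: 55 − 6 = 49.

49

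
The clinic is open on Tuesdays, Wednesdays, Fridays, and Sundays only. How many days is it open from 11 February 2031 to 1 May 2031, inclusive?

46

11 February 2031 is a Tuesday.
From 11 February 2031 to 1 May 2031 is 80 days inclusive.
80 = 7 × 11 + 3, so there are 11 full weeks plus 3 extra days.
Each full week contributes 4 days from the set (Tue, Wed, Fri, Sun): 11 × 4 = 44.
The 3 extra days are Tuesday, Wednesday, Thursday — 2 of them qualify.
Total: 44 + 2 = 46.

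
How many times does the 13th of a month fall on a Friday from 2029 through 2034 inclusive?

Friday-the-13ths by year:
2029: Apr, Jul
2030: Sep, Dec
2031: Jun
2032: Feb, Aug
2033: May
2034: Jan, Oct

10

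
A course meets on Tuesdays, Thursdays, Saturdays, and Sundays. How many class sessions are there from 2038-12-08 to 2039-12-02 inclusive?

2038-12-08 is a Wednesday.
From 2038-12-08 to 2039-12-02 is 360 days inclusive.
360 = 7 × 51 + 3, so there are 51 full weeks plus 3 extra days.
Each full week contributes 4 days from the set (Tue, Thu, Sat, Sun): 51 × 4 = 204.
The 3 extra days are Wednesday, Thursday, Friday — 1 of them qualifies.
Total: 204 + 1 = 205.

205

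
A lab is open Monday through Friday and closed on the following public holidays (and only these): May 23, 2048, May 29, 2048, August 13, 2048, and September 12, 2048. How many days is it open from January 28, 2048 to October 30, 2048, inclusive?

197 business days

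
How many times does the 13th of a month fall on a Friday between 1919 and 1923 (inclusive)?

Friday-the-13ths by year:
1919: Jun
1920: Feb, Aug
1921: May
1922: Jan, Oct
1923: Apr, Jul

8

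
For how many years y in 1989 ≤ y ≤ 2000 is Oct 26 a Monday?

Day of week of October 26 in each year:
1989: Thu, 1990: Fri, 1991: Sat, 1992: Mon ✓, 1993: Tue, 1994: Wed, 1995: Thu, 1996: Sat, 1997: Sun, 1998: Mon ✓, 1999: Tue, 2000: Thu
Mondays: 1992, 1998.

2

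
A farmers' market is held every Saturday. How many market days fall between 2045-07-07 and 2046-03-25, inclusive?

2045-07-07 is a Friday.
The range spans 262 days (inclusive of both endpoints).
262 = 7 × 37 + 3, so there are 37 full weeks plus 3 extra days.
Each full week contributes one Saturday: 37 so far.
The 3 extra days are Fri, Sat, Sun — 1 of them qualifies.
Total: 37 + 1 = 38.

38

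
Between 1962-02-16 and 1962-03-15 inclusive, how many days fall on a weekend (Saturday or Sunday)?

8

1962-02-16 is a Friday.
That's 28 days from start to end, counting both.
28 = 7 × 4, so the span is exactly 4 full weeks.
Each full week contributes 2 weekend days (Sat, Sun): 4 × 2 = 8.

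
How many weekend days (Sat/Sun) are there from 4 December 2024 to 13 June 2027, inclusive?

4 December 2024 is a Wednesday.
From 4 December 2024 to 13 June 2027 is 922 days inclusive.
922 = 7 × 131 + 5, so there are 131 full weeks plus 5 extra days.
Each full week contributes 2 weekend days (Sat, Sun): 131 × 2 = 262.
The 5 extra days are Wednesday, Thursday, Friday, Saturday, Sunday — 2 of them qualify.
Total: 262 + 2 = 264.

264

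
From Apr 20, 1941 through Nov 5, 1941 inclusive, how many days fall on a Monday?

29 Mondays

Apr 20, 1941 is a Sunday.
The range spans 200 days (inclusive of both endpoints).
200 = 7 × 28 + 4, so there are 28 full weeks plus 4 extra days.
Each full week contributes one Monday: 28 so far.
The 4 extra days are Sunday, Monday, Tuesday, Wednesday — 1 of them qualifies.
Total: 28 + 1 = 29.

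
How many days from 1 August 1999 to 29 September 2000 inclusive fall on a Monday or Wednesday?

122

1 August 1999 is a Sunday.
That's 426 days from start to end, counting both.
426 = 7 × 60 + 6, so there are 60 full weeks plus 6 extra days.
Each full week contributes 2 days from the set (Mon, Wed): 60 × 2 = 120.
The 6 extra days are Sunday, Monday, Tuesday, Wednesday, Thursday, Friday — 2 of them qualify.
Total: 120 + 2 = 122.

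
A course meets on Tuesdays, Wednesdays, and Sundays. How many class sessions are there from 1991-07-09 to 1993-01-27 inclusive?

245

1991-07-09 is a Tuesday.
The range spans 569 days (inclusive of both endpoints).
569 = 7 × 81 + 2, so there are 81 full weeks plus 2 extra days.
Each full week contributes 3 days from the set (Tue, Wed, Sun): 81 × 3 = 243.
The 2 extra days are Tuesday, Wednesday — 2 of them qualify.
Total: 243 + 2 = 245.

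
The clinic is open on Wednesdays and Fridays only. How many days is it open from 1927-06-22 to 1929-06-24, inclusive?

210

1927-06-22 is a Wednesday.
That's 734 days from start to end, counting both.
734 = 7 × 104 + 6, so there are 104 full weeks plus 6 extra days.
Each full week contributes 2 days from the set (Wed, Fri): 104 × 2 = 208.
The 6 extra days are Wednesday, Thursday, Friday, Saturday, Sunday, Monday — 2 of them qualify.
Total: 208 + 2 = 210.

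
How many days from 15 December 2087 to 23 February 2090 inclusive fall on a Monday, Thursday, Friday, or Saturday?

458

15 December 2087 is a Monday.
From 15 December 2087 to 23 February 2090 is 802 days inclusive.
802 = 7 × 114 + 4, so there are 114 full weeks plus 4 extra days.
Each full week contributes 4 days from the set (Mon, Thu, Fri, Sat): 114 × 4 = 456.
The 4 extra days are Monday, Tuesday, Wednesday, Thursday — 2 of them qualify.
Total: 456 + 2 = 458.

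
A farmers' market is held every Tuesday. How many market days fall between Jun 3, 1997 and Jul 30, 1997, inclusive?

9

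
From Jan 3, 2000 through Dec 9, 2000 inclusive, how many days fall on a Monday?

49

Jan 3, 2000 is a Monday.
The range spans 342 days (inclusive of both endpoints).
342 = 7 × 48 + 6, so there are 48 full weeks plus 6 extra days.
Each full week contributes one Monday: 48 so far.
The 6 extra days are Monday, Tuesday, Wednesday, Thursday, Friday, Saturday — 1 of them qualifies.
Total: 48 + 1 = 49.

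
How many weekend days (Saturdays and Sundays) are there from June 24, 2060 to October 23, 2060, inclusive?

June 24, 2060 is a Thursday.
The range spans 122 days (inclusive of both endpoints).
122 = 7 × 17 + 3, so there are 17 full weeks plus 3 extra days.
Each full week contributes 2 weekend days (Sat, Sun): 17 × 2 = 34.
The 3 extra days are Thu, Fri, Sat — 1 of them qualifies.
Total: 34 + 1 = 35.

35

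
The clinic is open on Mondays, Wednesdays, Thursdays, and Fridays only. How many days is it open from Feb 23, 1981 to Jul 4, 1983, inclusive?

493

Feb 23, 1981 is a Monday.
The range spans 862 days (inclusive of both endpoints).
862 = 7 × 123 + 1, so there are 123 full weeks plus 1 extra day.
Each full week contributes 4 days from the set (Mon, Wed, Thu, Fri): 123 × 4 = 492.
The 1 extra day is Mon — 1 of them qualifies.
Total: 492 + 1 = 493.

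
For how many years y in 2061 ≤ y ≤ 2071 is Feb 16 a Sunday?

1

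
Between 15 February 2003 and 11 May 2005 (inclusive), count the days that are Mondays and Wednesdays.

234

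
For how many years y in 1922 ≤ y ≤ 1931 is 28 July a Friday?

Day of week of July 28 in each year:
1922: Fri ✓, 1923: Sat, 1924: Mon, 1925: Tue, 1926: Wed, 1927: Thu, 1928: Sat, 1929: Sun, 1930: Mon, 1931: Tue
Fridays: 1922.

1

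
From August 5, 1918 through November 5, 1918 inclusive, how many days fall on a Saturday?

August 5, 1918 is a Monday.
From August 5, 1918 to November 5, 1918 is 93 days inclusive.
93 = 7 × 13 + 2, so there are 13 full weeks plus 2 extra days.
Each full week contributes one Saturday: 13 so far.
The 2 extra days are Monday, Tuesday — none qualify.
Total: 13 + 0 = 13.

13 Saturdays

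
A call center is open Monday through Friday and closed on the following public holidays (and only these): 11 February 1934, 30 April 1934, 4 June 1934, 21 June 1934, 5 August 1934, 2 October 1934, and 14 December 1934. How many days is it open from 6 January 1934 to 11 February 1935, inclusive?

281

6 January 1934 is a Saturday.
That's 402 days from start to end, counting both.
402 = 7 × 57 + 3, so there are 57 full weeks plus 3 extra days.
Each full week contributes 5 weekdays (Mon–Fri): 57 × 5 = 285.
The 3 extra days are Saturday, Sunday, Monday — 1 of them qualifies.
Total: 285 + 1 = 286.
Holidays: 11 February 1934 (Sun); 30 April 1934 (Mon); 4 June 1934 (Mon); 21 June 1934 (Thu); 5 August 1934 (Sun); 2 October 1934 (Tue); 14 December 1934 (Fri).
5 of the 7 holidays fall on weekdays; the rest are weekends and were already excluded.
Business days: 286 − 5 = 281.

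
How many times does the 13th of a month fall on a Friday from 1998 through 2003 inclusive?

Friday-the-13ths by year:
1998: Feb, Mar, Nov
1999: Aug
2000: Oct
2001: Apr, Jul
2002: Sep, Dec
2003: Jun

10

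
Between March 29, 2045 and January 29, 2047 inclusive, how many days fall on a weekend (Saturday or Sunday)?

March 29, 2045 is a Wednesday.
From March 29, 2045 to January 29, 2047 is 672 days inclusive.
672 = 7 × 96, so the span is exactly 96 full weeks.
Each full week contributes 2 weekend days (Sat, Sun): 96 × 2 = 192.

192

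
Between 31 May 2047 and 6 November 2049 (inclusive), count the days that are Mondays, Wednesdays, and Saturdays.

31 May 2047 is a Friday.
That's 891 days from start to end, counting both.
891 = 7 × 127 + 2, so there are 127 full weeks plus 2 extra days.
Each full week contributes 3 days from the set (Mon, Wed, Sat): 127 × 3 = 381.
The 2 extra days are Fri, Sat — 1 of them qualifies.
Total: 381 + 1 = 382.

382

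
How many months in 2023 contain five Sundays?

5

A month has five Sundays exactly when Sunday falls within its first (length − 28) days.
Jan: 31 days, starts Sun → 5 of Sun, Mon, Tue ✓
Feb: 28 days, starts Wed → 5 of (none)
Mar: 31 days, starts Wed → 5 of Wed, Thu, Fri
Apr: 30 days, starts Sat → 5 of Sat, Sun ✓
May: 31 days, starts Mon → 5 of Mon, Tue, Wed
Jun: 30 days, starts Thu → 5 of Thu, Fri
Jul: 31 days, starts Sat → 5 of Sat, Sun, Mon ✓
Aug: 31 days, starts Tue → 5 of Tue, Wed, Thu
Sep: 30 days, starts Fri → 5 of Fri, Sat
Oct: 31 days, starts Sun → 5 of Sun, Mon, Tue ✓
Nov: 30 days, starts Wed → 5 of Wed, Thu
Dec: 31 days, starts Fri → 5 of Fri, Sat, Sun ✓
Months with five Sundays: Jan, Apr, Jul, Oct, Dec.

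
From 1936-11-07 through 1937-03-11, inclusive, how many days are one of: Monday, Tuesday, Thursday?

54

1936-11-07 is a Saturday.
The range spans 125 days (inclusive of both endpoints).
125 = 7 × 17 + 6, so there are 17 full weeks plus 6 extra days.
Each full week contributes 3 days from the set (Mon, Tue, Thu): 17 × 3 = 51.
The 6 extra days are Saturday, Sunday, Monday, Tuesday, Wednesday, Thursday — 3 of them qualify.
Total: 51 + 3 = 54.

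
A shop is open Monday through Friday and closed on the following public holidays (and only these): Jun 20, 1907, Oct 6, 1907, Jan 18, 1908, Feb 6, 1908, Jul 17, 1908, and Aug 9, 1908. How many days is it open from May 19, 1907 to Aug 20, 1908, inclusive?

326

May 19, 1907 is a Sunday.
That's 460 days from start to end, counting both.
460 = 7 × 65 + 5, so there are 65 full weeks plus 5 extra days.
Each full week contributes 5 weekdays (Mon–Fri): 65 × 5 = 325.
The 5 extra days are Sun, Mon, Tue, Wed, Thu — 4 of them qualify.
Total: 325 + 4 = 329.
Holidays: Jun 20, 1907 (Thu); Oct 6, 1907 (Sun); Jan 18, 1908 (Sat); Feb 6, 1908 (Thu); Jul 17, 1908 (Fri); Aug 9, 1908 (Sun).
3 of the 6 holidays fall on weekdays; the rest are weekends and were already excluded.
Business days: 329 − 3 = 326.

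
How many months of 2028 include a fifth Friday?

4

A month has five Fridays exactly when Friday falls within its first (length − 28) days.
Jan: 31 days, starts Sat → 5 of Sat, Sun, Mon
Feb: 29 days, starts Tue → 5 of Tue
Mar: 31 days, starts Wed → 5 of Wed, Thu, Fri ✓
Apr: 30 days, starts Sat → 5 of Sat, Sun
May: 31 days, starts Mon → 5 of Mon, Tue, Wed
Jun: 30 days, starts Thu → 5 of Thu, Fri ✓
Jul: 31 days, starts Sat → 5 of Sat, Sun, Mon
Aug: 31 days, starts Tue → 5 of Tue, Wed, Thu
Sep: 30 days, starts Fri → 5 of Fri, Sat ✓
Oct: 31 days, starts Sun → 5 of Sun, Mon, Tue
Nov: 30 days, starts Wed → 5 of Wed, Thu
Dec: 31 days, starts Fri → 5 of Fri, Sat, Sun ✓
Months with five Fridays: Mar, Jun, Sep, Dec.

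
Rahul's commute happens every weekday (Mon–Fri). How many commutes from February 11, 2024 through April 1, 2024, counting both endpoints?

February 11, 2024 is a Sunday.
The range spans 51 days (inclusive of both endpoints).
51 = 7 × 7 + 2, so there are 7 full weeks plus 2 extra days.
Each full week contributes 5 weekdays (Mon–Fri): 7 × 5 = 35.
The 2 extra days are Sunday, Monday — 1 of them qualifies.
Total: 35 + 1 = 36.

36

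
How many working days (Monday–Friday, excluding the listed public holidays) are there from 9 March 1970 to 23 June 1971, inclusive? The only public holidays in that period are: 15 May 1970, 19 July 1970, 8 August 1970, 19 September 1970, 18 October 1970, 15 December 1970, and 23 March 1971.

335

9 March 1970 is a Monday.
From 9 March 1970 to 23 June 1971 is 472 days inclusive.
472 = 7 × 67 + 3, so there are 67 full weeks plus 3 extra days.
Each full week contributes 5 weekdays (Mon–Fri): 67 × 5 = 335.
The 3 extra days are Mon, Tue, Wed — 3 of them qualify.
Total: 335 + 3 = 338.
Holidays: 15 May 1970 (Fri); 19 July 1970 (Sun); 8 August 1970 (Sat); 19 September 1970 (Sat); 18 October 1970 (Sun); 15 December 1970 (Tue); 23 March 1971 (Tue).
3 of the 7 holidays fall on weekdays; the rest are weekends and were already excluded.
Business days: 338 − 3 = 335.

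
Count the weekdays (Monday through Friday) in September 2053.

2053-09-01 is a Monday.
The range spans 30 days (inclusive of both endpoints).
30 = 7 × 4 + 2, so there are 4 full weeks plus 2 extra days.
Each full week contributes 5 weekdays (Mon–Fri): 4 × 5 = 20.
The 2 extra days are Mon, Tue — 2 of them qualify.
Total: 20 + 2 = 22.

22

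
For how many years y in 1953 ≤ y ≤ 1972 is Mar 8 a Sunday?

Day of week of March 8 in each year:
1953: Sun ✓, 1954: Mon, 1955: Tue, 1956: Thu, 1957: Fri, 1958: Sat, 1959: Sun ✓, 1960: Tue, 1961: Wed, 1962: Thu, 1963: Fri, 1964: Sun ✓, 1965: Mon, 1966: Tue, 1967: Wed, 1968: Fri, 1969: Sat, 1970: Sun ✓, 1971: Mon, 1972: Wed
Sundays: 1953, 1959, 1964, 1970.

4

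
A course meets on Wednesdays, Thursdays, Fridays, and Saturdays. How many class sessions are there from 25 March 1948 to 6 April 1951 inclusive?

25 March 1948 is a Thursday.
The range spans 1108 days (inclusive of both endpoints).
1108 = 7 × 158 + 2, so there are 158 full weeks plus 2 extra days.
Each full week contributes 4 days from the set (Wed, Thu, Fri, Sat): 158 × 4 = 632.
The 2 extra days are Thursday, Friday — 2 of them qualify.
Total: 632 + 2 = 634.

634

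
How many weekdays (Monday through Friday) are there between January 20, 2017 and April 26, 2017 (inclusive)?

69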